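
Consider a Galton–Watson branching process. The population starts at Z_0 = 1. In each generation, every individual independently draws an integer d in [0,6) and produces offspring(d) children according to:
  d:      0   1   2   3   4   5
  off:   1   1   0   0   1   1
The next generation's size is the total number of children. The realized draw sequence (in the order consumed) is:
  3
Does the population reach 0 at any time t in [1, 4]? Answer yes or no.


yes

gen 0: Z_0=1, draws=[3], offspring=[0], Z_1=0
gen 1: Z_1=0, draws=[], offspring=[], Z_2=0
gen 2: Z_2=0, draws=[], offspring=[], Z_3=0
gen 3: Z_3=0, draws=[], offspring=[], Z_4=0


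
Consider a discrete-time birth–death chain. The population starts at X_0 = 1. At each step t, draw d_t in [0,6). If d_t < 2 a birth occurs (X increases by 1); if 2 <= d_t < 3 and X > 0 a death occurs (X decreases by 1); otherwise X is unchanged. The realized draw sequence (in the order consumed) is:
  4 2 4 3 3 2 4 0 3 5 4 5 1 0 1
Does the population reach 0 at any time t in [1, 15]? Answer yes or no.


yes

t=0: X=1, d=4 → hold, X_1=1
t=1: X=1, d=2 → death, X_2=0
t=2: X=0, d=4 → hold, X_3=0
t=3: X=0, d=3 → hold, X_4=0
t=4: X=0, d=3 → hold, X_5=0
t=5: X=0, d=2 → hold, X_6=0
t=6: X=0, d=4 → hold, X_7=0
t=7: X=0, d=0 → birth, X_8=1
t=8: X=1, d=3 → hold, X_9=1
t=9: X=1, d=5 → hold, X_10=1
t=10: X=1, d=4 → hold, X_11=1
t=11: X=1, d=5 → hold, X_12=1
t=12: X=1, d=1 → birth, X_13=2
t=13: X=2, d=0 → birth, X_14=3
t=14: X=3, d=1 → birth, X_15=4


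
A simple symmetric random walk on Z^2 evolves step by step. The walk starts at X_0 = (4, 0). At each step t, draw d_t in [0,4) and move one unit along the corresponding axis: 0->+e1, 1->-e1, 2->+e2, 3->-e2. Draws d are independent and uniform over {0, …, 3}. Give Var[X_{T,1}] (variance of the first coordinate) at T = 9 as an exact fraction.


Outcome values over d=0..3: [1, -1, 0, 0]
Σy = 0, Σy² = 2, M = 4
μ = 0/4 = 0,  σ² = 2/4 − (0)² = 1/2
Independent increments: Var[X_9] = 9·σ² = 9·(1/2) = 9/2

9/2


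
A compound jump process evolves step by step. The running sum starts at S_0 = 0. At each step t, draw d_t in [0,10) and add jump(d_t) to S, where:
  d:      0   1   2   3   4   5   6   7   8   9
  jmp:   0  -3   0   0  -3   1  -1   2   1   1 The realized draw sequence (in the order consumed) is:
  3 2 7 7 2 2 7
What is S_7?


6

t=0: S=0, d=3, jump=0, S_1=0
t=1: S=0, d=2, jump=0, S_2=0
t=2: S=0, d=7, jump=2, S_3=2
t=3: S=2, d=7, jump=2, S_4=4
t=4: S=4, d=2, jump=0, S_5=4
t=5: S=4, d=2, jump=0, S_6=4
t=6: S=4, d=7, jump=2, S_7=6


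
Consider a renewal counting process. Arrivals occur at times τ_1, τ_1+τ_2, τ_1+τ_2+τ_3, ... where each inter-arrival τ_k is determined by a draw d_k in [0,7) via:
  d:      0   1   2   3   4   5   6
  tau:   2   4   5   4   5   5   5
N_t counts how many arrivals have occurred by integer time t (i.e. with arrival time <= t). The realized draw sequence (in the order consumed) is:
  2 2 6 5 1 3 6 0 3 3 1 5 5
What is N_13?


2

draw d_1=2: τ_1=5, arrival time A_1=5
draw d_2=2: τ_2=5, arrival time A_2=10
draw d_3=6: τ_3=5, arrival time A_3=15
draw d_4=5: τ_4=5, arrival time A_4=20
draw d_5=1: τ_5=4, arrival time A_5=24
draw d_6=3: τ_6=4, arrival time A_6=28
draw d_7=6: τ_7=5, arrival time A_7=33
draw d_8=0: τ_8=2, arrival time A_8=35
draw d_9=3: τ_9=4, arrival time A_9=39
draw d_10=3: τ_10=4, arrival time A_10=43
draw d_11=1: τ_11=4, arrival time A_11=47
draw d_12=5: τ_12=5, arrival time A_12=52
draw d_13=5: τ_13=5, arrival time A_13=57
N_t over t=0..13: 0:0 1:0 2:0 3:0 4:0 5:1 6:1 7:1 8:1 9:1 10:2 11:2 12:2 13:2


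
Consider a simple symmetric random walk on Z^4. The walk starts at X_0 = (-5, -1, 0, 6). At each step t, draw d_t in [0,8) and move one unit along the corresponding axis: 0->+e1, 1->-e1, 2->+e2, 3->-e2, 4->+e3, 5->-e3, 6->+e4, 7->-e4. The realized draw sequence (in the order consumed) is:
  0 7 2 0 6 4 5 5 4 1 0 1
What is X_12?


(-4, 0, 0, 6)

t=0: X=(-5, -1, 0, 6), d=0 → +e1, X_1=(-4, -1, 0, 6)
t=1: X=(-4, -1, 0, 6), d=7 → -e4, X_2=(-4, -1, 0, 5)
t=2: X=(-4, -1, 0, 5), d=2 → +e2, X_3=(-4, 0, 0, 5)
t=3: X=(-4, 0, 0, 5), d=0 → +e1, X_4=(-3, 0, 0, 5)
t=4: X=(-3, 0, 0, 5), d=6 → +e4, X_5=(-3, 0, 0, 6)
t=5: X=(-3, 0, 0, 6), d=4 → +e3, X_6=(-3, 0, 1, 6)
t=6: X=(-3, 0, 1, 6), d=5 → -e3, X_7=(-3, 0, 0, 6)
t=7: X=(-3, 0, 0, 6), d=5 → -e3, X_8=(-3, 0, -1, 6)
t=8: X=(-3, 0, -1, 6), d=4 → +e3, X_9=(-3, 0, 0, 6)
t=9: X=(-3, 0, 0, 6), d=1 → -e1, X_10=(-4, 0, 0, 6)
t=10: X=(-4, 0, 0, 6), d=0 → +e1, X_11=(-3, 0, 0, 6)
t=11: X=(-3, 0, 0, 6), d=1 → -e1, X_12=(-4, 0, 0, 6)


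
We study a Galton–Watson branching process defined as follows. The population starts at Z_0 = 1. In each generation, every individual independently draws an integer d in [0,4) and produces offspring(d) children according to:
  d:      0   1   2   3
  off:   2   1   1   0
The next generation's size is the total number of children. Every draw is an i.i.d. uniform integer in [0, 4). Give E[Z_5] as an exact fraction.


1

Outcome values over d=0..3: [2, 1, 1, 0]
Σy = 4, Σy² = 6, M = 4
μ = 4/4 = 1,  σ² = 6/4 − (1)² = 1/2
E[Z_0] = 1
E[Z_1] = 1·E[Z_0] = 1
E[Z_2] = 1·E[Z_1] = 1
E[Z_3] = 1·E[Z_2] = 1
E[Z_4] = 1·E[Z_3] = 1
E[Z_5] = 1·E[Z_4] = 1


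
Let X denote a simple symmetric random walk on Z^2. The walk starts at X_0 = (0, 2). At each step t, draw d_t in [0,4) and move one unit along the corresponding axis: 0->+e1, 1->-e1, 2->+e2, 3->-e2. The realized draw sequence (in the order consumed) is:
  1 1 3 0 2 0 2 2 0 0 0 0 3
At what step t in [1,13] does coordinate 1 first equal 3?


11

t=0: X=(0, 2), d=1 → -e1, X_1=(-1, 2)
t=1: X=(-1, 2), d=1 → -e1, X_2=(-2, 2)
t=2: X=(-2, 2), d=3 → -e2, X_3=(-2, 1)
t=3: X=(-2, 1), d=0 → +e1, X_4=(-1, 1)
t=4: X=(-1, 1), d=2 → +e2, X_5=(-1, 2)
t=5: X=(-1, 2), d=0 → +e1, X_6=(0, 2)
t=6: X=(0, 2), d=2 → +e2, X_7=(0, 3)
t=7: X=(0, 3), d=2 → +e2, X_8=(0, 4)
t=8: X=(0, 4), d=0 → +e1, X_9=(1, 4)
t=9: X=(1, 4), d=0 → +e1, X_10=(2, 4)
t=10: X=(2, 4), d=0 → +e1, X_11=(3, 4)
t=11: X=(3, 4), d=0 → +e1, X_12=(4, 4)
t=12: X=(4, 4), d=3 → -e2, X_13=(4, 3)


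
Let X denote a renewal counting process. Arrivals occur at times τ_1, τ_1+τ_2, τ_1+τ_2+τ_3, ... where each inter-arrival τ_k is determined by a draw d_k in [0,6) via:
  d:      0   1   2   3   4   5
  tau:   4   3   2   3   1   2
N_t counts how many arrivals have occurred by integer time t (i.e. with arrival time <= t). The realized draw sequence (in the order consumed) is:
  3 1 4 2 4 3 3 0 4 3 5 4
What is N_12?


5

draw d_1=3: τ_1=3, arrival time A_1=3
draw d_2=1: τ_2=3, arrival time A_2=6
draw d_3=4: τ_3=1, arrival time A_3=7
draw d_4=2: τ_4=2, arrival time A_4=9
draw d_5=4: τ_5=1, arrival time A_5=10
draw d_6=3: τ_6=3, arrival time A_6=13
draw d_7=3: τ_7=3, arrival time A_7=16
draw d_8=0: τ_8=4, arrival time A_8=20
draw d_9=4: τ_9=1, arrival time A_9=21
draw d_10=3: τ_10=3, arrival time A_10=24
draw d_11=5: τ_11=2, arrival time A_11=26
draw d_12=4: τ_12=1, arrival time A_12=27
N_t over t=0..12: 0:0 1:0 2:0 3:1 4:1 5:1 6:2 7:3 8:3 9:4 10:5 11:5 12:5


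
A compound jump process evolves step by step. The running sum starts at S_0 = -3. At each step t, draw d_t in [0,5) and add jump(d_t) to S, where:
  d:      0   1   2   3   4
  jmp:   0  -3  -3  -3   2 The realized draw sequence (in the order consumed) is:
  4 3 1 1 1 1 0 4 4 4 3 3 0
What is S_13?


t=0: S=-3, d=4, jump=2, S_1=-1
t=1: S=-1, d=3, jump=-3, S_2=-4
t=2: S=-4, d=1, jump=-3, S_3=-7
t=3: S=-7, d=1, jump=-3, S_4=-10
t=4: S=-10, d=1, jump=-3, S_5=-13
t=5: S=-13, d=1, jump=-3, S_6=-16
t=6: S=-16, d=0, jump=0, S_7=-16
t=7: S=-16, d=4, jump=2, S_8=-14
t=8: S=-14, d=4, jump=2, S_9=-12
t=9: S=-12, d=4, jump=2, S_10=-10
t=10: S=-10, d=3, jump=-3, S_11=-13
t=11: S=-13, d=3, jump=-3, S_12=-16
t=12: S=-16, d=0, jump=0, S_13=-16

-16


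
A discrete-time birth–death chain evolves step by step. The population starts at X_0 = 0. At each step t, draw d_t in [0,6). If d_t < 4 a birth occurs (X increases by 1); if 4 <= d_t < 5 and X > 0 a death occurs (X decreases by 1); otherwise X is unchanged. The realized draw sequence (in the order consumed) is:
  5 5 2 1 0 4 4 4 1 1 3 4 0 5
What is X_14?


3

t=0: X=0, d=5 → hold, X_1=0
t=1: X=0, d=5 → hold, X_2=0
t=2: X=0, d=2 → birth, X_3=1
t=3: X=1, d=1 → birth, X_4=2
t=4: X=2, d=0 → birth, X_5=3
t=5: X=3, d=4 → death, X_6=2
t=6: X=2, d=4 → death, X_7=1
t=7: X=1, d=4 → death, X_8=0
t=8: X=0, d=1 → birth, X_9=1
t=9: X=1, d=1 → birth, X_10=2
t=10: X=2, d=3 → birth, X_11=3
t=11: X=3, d=4 → death, X_12=2
t=12: X=2, d=0 → birth, X_13=3
t=13: X=3, d=5 → hold, X_14=3


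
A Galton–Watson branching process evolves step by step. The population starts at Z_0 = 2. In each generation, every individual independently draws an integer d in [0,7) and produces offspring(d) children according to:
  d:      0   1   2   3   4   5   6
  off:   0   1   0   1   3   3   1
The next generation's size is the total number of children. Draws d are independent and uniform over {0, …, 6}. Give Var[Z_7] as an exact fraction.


138877286649156/678223072849

Outcome values over d=0..6: [0, 1, 0, 1, 3, 3, 1]
Σy = 9, Σy² = 21, M = 7
μ = 9/7 = 9/7,  σ² = 21/7 − (9/7)² = 66/49
V_0 = 0, E_0 = 2
V_1 = 66/49·E_0 + (9/7)²·V_0 = 132/49;  E_1 = 18/7
V_2 = 66/49·E_1 + (9/7)²·V_1 = 19008/2401;  E_2 = 162/49
V_3 = 66/49·E_2 + (9/7)²·V_2 = 2063556/117649;  E_3 = 1458/343
V_4 = 66/49·E_3 + (9/7)²·V_3 = 200154240/5764801;  E_4 = 13122/2401
V_5 = 66/49·E_4 + (9/7)²·V_4 = 18291884292/282475249;  E_5 = 118098/16807
V_6 = 66/49·E_5 + (9/7)²·V_5 = 1612644251328/13841287201;  E_6 = 1062882/117649
V_7 = 66/49·E_6 + (9/7)²·V_6 = 138877286649156/678223072849;  E_7 = 9565938/823543


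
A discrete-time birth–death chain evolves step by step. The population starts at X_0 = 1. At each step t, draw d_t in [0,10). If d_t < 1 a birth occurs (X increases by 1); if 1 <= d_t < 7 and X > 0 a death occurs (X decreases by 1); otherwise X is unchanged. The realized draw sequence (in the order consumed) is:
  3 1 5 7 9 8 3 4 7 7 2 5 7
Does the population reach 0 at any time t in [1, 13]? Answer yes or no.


yes

t=0: X=1, d=3 → death, X_1=0
t=1: X=0, d=1 → hold, X_2=0
t=2: X=0, d=5 → hold, X_3=0
t=3: X=0, d=7 → hold, X_4=0
t=4: X=0, d=9 → hold, X_5=0
t=5: X=0, d=8 → hold, X_6=0
t=6: X=0, d=3 → hold, X_7=0
t=7: X=0, d=4 → hold, X_8=0
t=8: X=0, d=7 → hold, X_9=0
t=9: X=0, d=7 → hold, X_10=0
t=10: X=0, d=2 → hold, X_11=0
t=11: X=0, d=5 → hold, X_12=0
t=12: X=0, d=7 → hold, X_13=0


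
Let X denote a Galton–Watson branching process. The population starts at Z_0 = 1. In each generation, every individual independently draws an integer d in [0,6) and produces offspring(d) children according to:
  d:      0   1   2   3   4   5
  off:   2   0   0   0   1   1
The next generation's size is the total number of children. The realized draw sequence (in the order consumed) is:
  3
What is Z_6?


gen 0: Z_0=1, draws=[3], offspring=[0], Z_1=0
gen 1: Z_1=0, draws=[], offspring=[], Z_2=0
gen 2: Z_2=0, draws=[], offspring=[], Z_3=0
gen 3: Z_3=0, draws=[], offspring=[], Z_4=0
gen 4: Z_4=0, draws=[], offspring=[], Z_5=0
gen 5: Z_5=0, draws=[], offspring=[], Z_6=0

0


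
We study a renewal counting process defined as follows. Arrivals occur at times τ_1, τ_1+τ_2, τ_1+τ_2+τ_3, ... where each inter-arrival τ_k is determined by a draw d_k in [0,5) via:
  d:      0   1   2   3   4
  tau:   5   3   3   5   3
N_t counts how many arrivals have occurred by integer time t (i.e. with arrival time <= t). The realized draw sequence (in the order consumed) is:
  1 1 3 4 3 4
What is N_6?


2

draw d_1=1: τ_1=3, arrival time A_1=3
draw d_2=1: τ_2=3, arrival time A_2=6
draw d_3=3: τ_3=5, arrival time A_3=11
draw d_4=4: τ_4=3, arrival time A_4=14
draw d_5=3: τ_5=5, arrival time A_5=19
draw d_6=4: τ_6=3, arrival time A_6=22
N_t over t=0..6: 0:0 1:0 2:0 3:1 4:1 5:1 6:2


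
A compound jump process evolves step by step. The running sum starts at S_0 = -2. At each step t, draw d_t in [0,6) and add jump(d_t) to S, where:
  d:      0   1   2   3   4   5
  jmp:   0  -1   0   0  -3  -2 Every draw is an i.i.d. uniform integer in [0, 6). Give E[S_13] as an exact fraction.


Outcome values over d=0..5: [0, -1, 0, 0, -3, -2]
Σy = -6, Σy² = 14, M = 6
μ = -6/6 = -1,  σ² = 14/6 − (-1)² = 4/3
E[S_13] = -2 + 13·(-1) = -15

-15


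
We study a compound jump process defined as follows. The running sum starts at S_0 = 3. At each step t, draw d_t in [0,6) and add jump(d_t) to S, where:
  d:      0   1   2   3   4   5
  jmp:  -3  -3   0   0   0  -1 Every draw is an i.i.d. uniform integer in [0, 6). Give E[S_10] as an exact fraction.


-26/3

Outcome values over d=0..5: [-3, -3, 0, 0, 0, -1]
Σy = -7, Σy² = 19, M = 6
μ = -7/6 = -7/6,  σ² = 19/6 − (-7/6)² = 65/36
E[S_10] = 3 + 10·(-7/6) = -26/3


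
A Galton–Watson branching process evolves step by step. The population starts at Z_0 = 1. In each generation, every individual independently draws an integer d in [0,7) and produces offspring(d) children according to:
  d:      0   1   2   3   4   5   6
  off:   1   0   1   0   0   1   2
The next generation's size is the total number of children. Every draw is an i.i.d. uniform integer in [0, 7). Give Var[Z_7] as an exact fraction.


139765875000/678223072849

Outcome values over d=0..6: [1, 0, 1, 0, 0, 1, 2]
Σy = 5, Σy² = 7, M = 7
μ = 5/7 = 5/7,  σ² = 7/7 − (5/7)² = 24/49
V_0 = 0, E_0 = 1
V_1 = 24/49·E_0 + (5/7)²·V_0 = 24/49;  E_1 = 5/7
V_2 = 24/49·E_1 + (5/7)²·V_1 = 1440/2401;  E_2 = 25/49
V_3 = 24/49·E_2 + (5/7)²·V_2 = 65400/117649;  E_3 = 125/343
V_4 = 24/49·E_3 + (5/7)²·V_3 = 2664000/5764801;  E_4 = 625/2401
V_5 = 24/49·E_4 + (5/7)²·V_4 = 102615000/282475249;  E_5 = 3125/16807
V_6 = 24/49·E_5 + (5/7)²·V_5 = 3825900000/13841287201;  E_6 = 15625/117649
V_7 = 24/49·E_6 + (5/7)²·V_6 = 139765875000/678223072849;  E_7 = 78125/823543


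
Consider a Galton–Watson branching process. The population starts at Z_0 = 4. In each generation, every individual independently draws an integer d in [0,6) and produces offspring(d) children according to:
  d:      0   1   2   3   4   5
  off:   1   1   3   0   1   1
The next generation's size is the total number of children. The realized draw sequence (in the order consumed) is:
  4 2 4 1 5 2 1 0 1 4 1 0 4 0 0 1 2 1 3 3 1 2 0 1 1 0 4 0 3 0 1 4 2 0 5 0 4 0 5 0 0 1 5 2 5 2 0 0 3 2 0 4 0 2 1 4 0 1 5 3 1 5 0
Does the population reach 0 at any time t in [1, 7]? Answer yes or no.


no

gen 0: Z_0=4, draws=[4, 2, 4, 1], offspring=[1, 3, 1, 1], Z_1=6
gen 1: Z_1=6, draws=[5, 2, 1, 0, 1, 4], offspring=[1, 3, 1, 1, 1, 1], Z_2=8
gen 2: Z_2=8, draws=[1, 0, 4, 0, 0, 1, 2, 1], offspring=[1, 1, 1, 1, 1, 1, 3, 1], Z_3=10
gen 3: Z_3=10, draws=[3, 3, 1, 2, 0, 1, 1, 0, 4, 0], offspring=[0, 0, 1, 3, 1, 1, 1, 1, 1, 1], Z_4=10
gen 4: Z_4=10, draws=[3, 0, 1, 4, 2, 0, 5, 0, 4, 0], offspring=[0, 1, 1, 1, 3, 1, 1, 1, 1, 1], Z_5=11
gen 5: Z_5=11, draws=[5, 0, 0, 1, 5, 2, 5, 2, 0, 0, 3], offspring=[1, 1, 1, 1, 1, 3, 1, 3, 1, 1, 0], Z_6=14
gen 6: Z_6=14, draws=[2, 0, 4, 0, 2, 1, 4, 0, 1, 5, 3, 1, 5, 0], offspring=[3, 1, 1, 1, 3, 1, 1, 1, 1, 1, 0, 1, 1, 1], Z_7=17


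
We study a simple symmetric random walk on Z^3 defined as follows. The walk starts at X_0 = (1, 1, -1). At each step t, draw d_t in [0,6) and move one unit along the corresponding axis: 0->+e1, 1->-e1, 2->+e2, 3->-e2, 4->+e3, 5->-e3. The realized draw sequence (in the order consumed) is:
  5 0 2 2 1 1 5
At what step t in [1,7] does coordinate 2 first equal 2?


t=0: X=(1, 1, -1), d=5 → -e3, X_1=(1, 1, -2)
t=1: X=(1, 1, -2), d=0 → +e1, X_2=(2, 1, -2)
t=2: X=(2, 1, -2), d=2 → +e2, X_3=(2, 2, -2)
t=3: X=(2, 2, -2), d=2 → +e2, X_4=(2, 3, -2)
t=4: X=(2, 3, -2), d=1 → -e1, X_5=(1, 3, -2)
t=5: X=(1, 3, -2), d=1 → -e1, X_6=(0, 3, -2)
t=6: X=(0, 3, -2), d=5 → -e3, X_7=(0, 3, -3)

3


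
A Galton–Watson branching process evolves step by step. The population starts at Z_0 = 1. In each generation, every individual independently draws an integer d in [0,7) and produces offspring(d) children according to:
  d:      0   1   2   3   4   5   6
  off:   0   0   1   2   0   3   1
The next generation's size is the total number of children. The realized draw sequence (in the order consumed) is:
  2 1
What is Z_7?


0

gen 0: Z_0=1, draws=[2], offspring=[1], Z_1=1
gen 1: Z_1=1, draws=[1], offspring=[0], Z_2=0
gen 2: Z_2=0, draws=[], offspring=[], Z_3=0
gen 3: Z_3=0, draws=[], offspring=[], Z_4=0
gen 4: Z_4=0, draws=[], offspring=[], Z_5=0
gen 5: Z_5=0, draws=[], offspring=[], Z_6=0
gen 6: Z_6=0, draws=[], offspring=[], Z_7=0


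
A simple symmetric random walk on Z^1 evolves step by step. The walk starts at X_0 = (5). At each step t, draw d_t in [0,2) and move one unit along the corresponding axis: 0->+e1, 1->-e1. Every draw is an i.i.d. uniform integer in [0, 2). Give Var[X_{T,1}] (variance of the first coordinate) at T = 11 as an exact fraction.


11

Outcome values over d=0..1: [1, -1]
Σy = 0, Σy² = 2, M = 2
μ = 0/2 = 0,  σ² = 2/2 − (0)² = 1
Independent increments: Var[X_11] = 11·σ² = 11·(1) = 11


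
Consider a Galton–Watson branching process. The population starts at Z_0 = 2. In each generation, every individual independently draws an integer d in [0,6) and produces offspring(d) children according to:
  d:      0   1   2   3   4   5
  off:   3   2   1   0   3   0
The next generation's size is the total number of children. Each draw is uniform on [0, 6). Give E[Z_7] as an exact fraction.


2187/64

Outcome values over d=0..5: [3, 2, 1, 0, 3, 0]
Σy = 9, Σy² = 23, M = 6
μ = 9/6 = 3/2,  σ² = 23/6 − (3/2)² = 19/12
E[Z_0] = 2
E[Z_1] = 3/2·E[Z_0] = 3
E[Z_2] = 3/2·E[Z_1] = 9/2
E[Z_3] = 3/2·E[Z_2] = 27/4
E[Z_4] = 3/2·E[Z_3] = 81/8
E[Z_5] = 3/2·E[Z_4] = 243/16
E[Z_6] = 3/2·E[Z_5] = 729/32
E[Z_7] = 3/2·E[Z_6] = 2187/64


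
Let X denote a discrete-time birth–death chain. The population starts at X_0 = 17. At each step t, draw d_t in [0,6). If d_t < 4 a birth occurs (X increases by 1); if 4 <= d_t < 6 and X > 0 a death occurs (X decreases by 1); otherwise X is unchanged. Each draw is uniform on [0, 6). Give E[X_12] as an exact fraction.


X can drop by at most 1 per step and X_0 = 17 > T = 12, so X_t >= 17 − t >= 5 > 0 for every t <= 12: the floor at 0 (the 'and X > 0' condition) never binds. Hence X_12 = X_0 + Σ_{t<12} Y_t with i.i.d. increments Y_t = y(d_t) ∈ {+1, −1, 0}.
Outcome values over d=0..5: [1, 1, 1, 1, -1, -1]
Σy = 2, Σy² = 6, M = 6
μ = 2/6 = 1/3,  σ² = 6/6 − (1/3)² = 8/9
E[X_12] = 17 + 12·(1/3) = 21

21


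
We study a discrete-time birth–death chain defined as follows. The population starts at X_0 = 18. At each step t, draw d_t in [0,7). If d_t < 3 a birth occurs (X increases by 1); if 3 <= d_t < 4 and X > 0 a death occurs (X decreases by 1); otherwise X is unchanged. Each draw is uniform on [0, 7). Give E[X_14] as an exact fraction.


22

X can drop by at most 1 per step and X_0 = 18 > T = 14, so X_t >= 18 − t >= 4 > 0 for every t <= 14: the floor at 0 (the 'and X > 0' condition) never binds. Hence X_14 = X_0 + Σ_{t<14} Y_t with i.i.d. increments Y_t = y(d_t) ∈ {+1, −1, 0}.
Outcome values over d=0..6: [1, 1, 1, -1, 0, 0, 0]
Σy = 2, Σy² = 4, M = 7
μ = 2/7 = 2/7,  σ² = 4/7 − (2/7)² = 24/49
E[X_14] = 18 + 14·(2/7) = 22


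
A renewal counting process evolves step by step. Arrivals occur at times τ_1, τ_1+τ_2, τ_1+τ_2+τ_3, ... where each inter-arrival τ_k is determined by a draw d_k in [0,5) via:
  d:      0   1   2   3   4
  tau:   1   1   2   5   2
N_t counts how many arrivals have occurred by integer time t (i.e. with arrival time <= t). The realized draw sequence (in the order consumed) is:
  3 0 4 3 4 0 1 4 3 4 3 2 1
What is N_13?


4

draw d_1=3: τ_1=5, arrival time A_1=5
draw d_2=0: τ_2=1, arrival time A_2=6
draw d_3=4: τ_3=2, arrival time A_3=8
draw d_4=3: τ_4=5, arrival time A_4=13
draw d_5=4: τ_5=2, arrival time A_5=15
draw d_6=0: τ_6=1, arrival time A_6=16
draw d_7=1: τ_7=1, arrival time A_7=17
draw d_8=4: τ_8=2, arrival time A_8=19
draw d_9=3: τ_9=5, arrival time A_9=24
draw d_10=4: τ_10=2, arrival time A_10=26
draw d_11=3: τ_11=5, arrival time A_11=31
draw d_12=2: τ_12=2, arrival time A_12=33
draw d_13=1: τ_13=1, arrival time A_13=34
N_t over t=0..13: 0:0 1:0 2:0 3:0 4:0 5:1 6:2 7:2 8:3 9:3 10:3 11:3 12:3 13:4


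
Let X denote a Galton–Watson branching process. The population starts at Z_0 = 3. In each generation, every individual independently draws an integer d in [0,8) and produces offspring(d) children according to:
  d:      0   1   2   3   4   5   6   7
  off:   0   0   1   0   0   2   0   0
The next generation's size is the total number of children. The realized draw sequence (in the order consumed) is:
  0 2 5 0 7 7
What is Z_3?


0

gen 0: Z_0=3, draws=[0, 2, 5], offspring=[0, 1, 2], Z_1=3
gen 1: Z_1=3, draws=[0, 7, 7], offspring=[0, 0, 0], Z_2=0
gen 2: Z_2=0, draws=[], offspring=[], Z_3=0


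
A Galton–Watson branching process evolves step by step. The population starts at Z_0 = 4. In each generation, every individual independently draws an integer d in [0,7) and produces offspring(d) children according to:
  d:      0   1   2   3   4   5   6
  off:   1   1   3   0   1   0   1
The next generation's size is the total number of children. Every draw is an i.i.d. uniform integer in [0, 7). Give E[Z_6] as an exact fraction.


4

Outcome values over d=0..6: [1, 1, 3, 0, 1, 0, 1]
Σy = 7, Σy² = 13, M = 7
μ = 7/7 = 1,  σ² = 13/7 − (1)² = 6/7
E[Z_0] = 4
E[Z_1] = 1·E[Z_0] = 4
E[Z_2] = 1·E[Z_1] = 4
E[Z_3] = 1·E[Z_2] = 4
E[Z_4] = 1·E[Z_3] = 4
E[Z_5] = 1·E[Z_4] = 4
E[Z_6] = 1·E[Z_5] = 4


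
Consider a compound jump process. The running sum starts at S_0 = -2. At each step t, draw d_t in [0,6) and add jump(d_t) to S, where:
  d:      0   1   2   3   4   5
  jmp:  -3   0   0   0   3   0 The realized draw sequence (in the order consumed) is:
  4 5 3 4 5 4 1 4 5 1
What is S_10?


10

t=0: S=-2, d=4, jump=3, S_1=1
t=1: S=1, d=5, jump=0, S_2=1
t=2: S=1, d=3, jump=0, S_3=1
t=3: S=1, d=4, jump=3, S_4=4
t=4: S=4, d=5, jump=0, S_5=4
t=5: S=4, d=4, jump=3, S_6=7
t=6: S=7, d=1, jump=0, S_7=7
t=7: S=7, d=4, jump=3, S_8=10
t=8: S=10, d=5, jump=0, S_9=10
t=9: S=10, d=1, jump=0, S_10=10


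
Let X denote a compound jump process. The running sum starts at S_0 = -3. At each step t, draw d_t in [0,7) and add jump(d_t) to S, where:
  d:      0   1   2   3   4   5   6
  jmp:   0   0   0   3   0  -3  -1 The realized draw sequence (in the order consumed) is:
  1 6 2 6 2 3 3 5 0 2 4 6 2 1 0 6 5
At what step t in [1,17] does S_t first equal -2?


6

t=0: S=-3, d=1, jump=0, S_1=-3
t=1: S=-3, d=6, jump=-1, S_2=-4
t=2: S=-4, d=2, jump=0, S_3=-4
t=3: S=-4, d=6, jump=-1, S_4=-5
t=4: S=-5, d=2, jump=0, S_5=-5
t=5: S=-5, d=3, jump=3, S_6=-2
t=6: S=-2, d=3, jump=3, S_7=1
t=7: S=1, d=5, jump=-3, S_8=-2
t=8: S=-2, d=0, jump=0, S_9=-2
t=9: S=-2, d=2, jump=0, S_10=-2
t=10: S=-2, d=4, jump=0, S_11=-2
t=11: S=-2, d=6, jump=-1, S_12=-3
t=12: S=-3, d=2, jump=0, S_13=-3
t=13: S=-3, d=1, jump=0, S_14=-3
t=14: S=-3, d=0, jump=0, S_15=-3
t=15: S=-3, d=6, jump=-1, S_16=-4
t=16: S=-4, d=5, jump=-3, S_17=-7


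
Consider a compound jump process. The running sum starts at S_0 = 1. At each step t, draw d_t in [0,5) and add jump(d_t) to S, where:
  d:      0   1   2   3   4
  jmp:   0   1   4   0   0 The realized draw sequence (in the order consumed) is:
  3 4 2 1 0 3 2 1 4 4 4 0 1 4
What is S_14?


t=0: S=1, d=3, jump=0, S_1=1
t=1: S=1, d=4, jump=0, S_2=1
t=2: S=1, d=2, jump=4, S_3=5
t=3: S=5, d=1, jump=1, S_4=6
t=4: S=6, d=0, jump=0, S_5=6
t=5: S=6, d=3, jump=0, S_6=6
t=6: S=6, d=2, jump=4, S_7=10
t=7: S=10, d=1, jump=1, S_8=11
t=8: S=11, d=4, jump=0, S_9=11
t=9: S=11, d=4, jump=0, S_10=11
t=10: S=11, d=4, jump=0, S_11=11
t=11: S=11, d=0, jump=0, S_12=11
t=12: S=11, d=1, jump=1, S_13=12
t=13: S=12, d=4, jump=0, S_14=12

12


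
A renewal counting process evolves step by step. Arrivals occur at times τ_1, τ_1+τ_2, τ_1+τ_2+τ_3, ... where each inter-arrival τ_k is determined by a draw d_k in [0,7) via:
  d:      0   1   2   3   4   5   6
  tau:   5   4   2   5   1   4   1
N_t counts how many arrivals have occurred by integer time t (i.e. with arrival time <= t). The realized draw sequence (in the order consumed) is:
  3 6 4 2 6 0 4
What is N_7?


3

draw d_1=3: τ_1=5, arrival time A_1=5
draw d_2=6: τ_2=1, arrival time A_2=6
draw d_3=4: τ_3=1, arrival time A_3=7
draw d_4=2: τ_4=2, arrival time A_4=9
draw d_5=6: τ_5=1, arrival time A_5=10
draw d_6=0: τ_6=5, arrival time A_6=15
draw d_7=4: τ_7=1, arrival time A_7=16
N_t over t=0..7: 0:0 1:0 2:0 3:0 4:0 5:1 6:2 7:3


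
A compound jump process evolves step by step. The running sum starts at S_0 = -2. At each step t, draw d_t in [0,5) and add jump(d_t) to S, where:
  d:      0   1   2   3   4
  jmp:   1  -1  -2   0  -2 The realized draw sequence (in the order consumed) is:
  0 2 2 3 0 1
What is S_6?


t=0: S=-2, d=0, jump=1, S_1=-1
t=1: S=-1, d=2, jump=-2, S_2=-3
t=2: S=-3, d=2, jump=-2, S_3=-5
t=3: S=-5, d=3, jump=0, S_4=-5
t=4: S=-5, d=0, jump=1, S_5=-4
t=5: S=-4, d=1, jump=-1, S_6=-5

-5


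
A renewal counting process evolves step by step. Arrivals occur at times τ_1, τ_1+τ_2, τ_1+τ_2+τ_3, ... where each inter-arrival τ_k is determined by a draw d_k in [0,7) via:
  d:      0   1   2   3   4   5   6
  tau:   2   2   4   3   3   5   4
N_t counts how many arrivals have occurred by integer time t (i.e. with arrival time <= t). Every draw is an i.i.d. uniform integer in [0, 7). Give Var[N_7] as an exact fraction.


38708/117649

Inter-arrival values over d=0..6: [2, 2, 4, 3, 3, 5, 4]
Each d has probability 1/7, so the pmf of τ is: f(2) = 2/7, f(3) = 2/7, f(4) = 2/7, f(5) = 1/7
Let p_n(j) = P(N_n = j), with p_0 = [1]. Condition on τ_1: p_n(0) = P(τ > n), and for j >= 1, p_n(j) = Σ_{k<=n} f(k)·p_{n−k}(j−1)
p_1 = [1]  (j = 0)
p_2 = [5/7, 2/7]  (j = 0..1)
p_3 = [3/7, 4/7]  (j = 0..1)
p_4 = [1/7, 38/49, 4/49]  (j = 0..2)
p_5 = [0, 37/49, 12/49]  (j = 0..2)
p_6 = [0, 25/49, 160/343, 8/343]  (j = 0..3)
p_7 = [0, 13/49, 220/343, 32/343]  (j = 0..3)
E[N_7] = Σ j·p_7(j) = 627/343;  E[N_7²] = Σ j²·p_7(j) = 1259/343
Var[N_7] = 1259/343 − (627/343)² = 38708/117649


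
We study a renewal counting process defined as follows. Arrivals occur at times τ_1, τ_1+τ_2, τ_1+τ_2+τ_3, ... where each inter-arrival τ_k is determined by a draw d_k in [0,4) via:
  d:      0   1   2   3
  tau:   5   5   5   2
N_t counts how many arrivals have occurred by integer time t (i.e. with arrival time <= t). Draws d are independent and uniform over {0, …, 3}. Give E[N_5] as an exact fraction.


Inter-arrival values over d=0..3: [5, 5, 5, 2]
Each d has probability 1/4, so the pmf of τ is: f(2) = 1/4, f(5) = 3/4
Renewal equation for m(n) = E[N_n]: condition on τ_1 = k (if k <= n, one arrival plus a fresh copy on the remaining n−k steps): m(n) = F(n) + Σ_{k<=n} f(k)·m(n−k), where F(n) = P(τ <= n) and m(0) = 0
m(1) = F(1) = 0
m(2) = F(2) = 1/4
m(3) = F(3) = 1/4
m(4) = F(4) + f(2)·m(2) = 1/4 + 1/4·1/4 = 5/16
m(5) = F(5) + f(2)·m(3) = 1 + 1/4·1/4 = 17/16
E[N_5] = m(5) = 17/16

17/16


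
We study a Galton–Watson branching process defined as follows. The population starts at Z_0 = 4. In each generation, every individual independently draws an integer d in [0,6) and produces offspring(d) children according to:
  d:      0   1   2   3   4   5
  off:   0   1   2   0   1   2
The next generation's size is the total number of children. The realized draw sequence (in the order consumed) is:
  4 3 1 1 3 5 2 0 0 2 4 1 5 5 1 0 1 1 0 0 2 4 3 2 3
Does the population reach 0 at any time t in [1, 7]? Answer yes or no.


gen 0: Z_0=4, draws=[4, 3, 1, 1], offspring=[1, 0, 1, 1], Z_1=3
gen 1: Z_1=3, draws=[3, 5, 2], offspring=[0, 2, 2], Z_2=4
gen 2: Z_2=4, draws=[0, 0, 2, 4], offspring=[0, 0, 2, 1], Z_3=3
gen 3: Z_3=3, draws=[1, 5, 5], offspring=[1, 2, 2], Z_4=5
gen 4: Z_4=5, draws=[1, 0, 1, 1, 0], offspring=[1, 0, 1, 1, 0], Z_5=3
gen 5: Z_5=3, draws=[0, 2, 4], offspring=[0, 2, 1], Z_6=3
gen 6: Z_6=3, draws=[3, 2, 3], offspring=[0, 2, 0], Z_7=2

no


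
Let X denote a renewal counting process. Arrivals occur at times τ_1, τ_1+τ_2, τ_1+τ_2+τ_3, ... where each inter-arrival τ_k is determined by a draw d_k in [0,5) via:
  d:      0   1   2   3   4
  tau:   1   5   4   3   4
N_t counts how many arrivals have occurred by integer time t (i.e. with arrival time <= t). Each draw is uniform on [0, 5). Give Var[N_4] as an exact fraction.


Inter-arrival values over d=0..4: [1, 5, 4, 3, 4]
Each d has probability 1/5, so the pmf of τ is: f(1) = 1/5, f(3) = 1/5, f(4) = 2/5, f(5) = 1/5
Let p_n(j) = P(N_n = j), with p_0 = [1]. Condition on τ_1: p_n(0) = P(τ > n), and for j >= 1, p_n(j) = Σ_{k<=n} f(k)·p_{n−k}(j−1)
p_1 = [4/5, 1/5]  (j = 0..1)
p_2 = [4/5, 4/25, 1/25]  (j = 0..2)
p_3 = [3/5, 9/25, 4/125, 1/125]  (j = 0..3)
p_4 = [1/5, 17/25, 14/125, 4/625, 1/625]  (j = 0..4)
E[N_4] = Σ j·p_4(j) = 581/625;  E[N_4²] = Σ j²·p_4(j) = 757/625
Var[N_4] = 757/625 − (581/625)² = 135564/390625

135564/390625


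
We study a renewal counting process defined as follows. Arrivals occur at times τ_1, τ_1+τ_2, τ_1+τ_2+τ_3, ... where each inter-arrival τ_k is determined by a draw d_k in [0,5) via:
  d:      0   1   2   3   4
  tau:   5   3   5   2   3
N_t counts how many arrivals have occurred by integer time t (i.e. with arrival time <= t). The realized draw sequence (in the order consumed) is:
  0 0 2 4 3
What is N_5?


1

draw d_1=0: τ_1=5, arrival time A_1=5
draw d_2=0: τ_2=5, arrival time A_2=10
draw d_3=2: τ_3=5, arrival time A_3=15
draw d_4=4: τ_4=3, arrival time A_4=18
draw d_5=3: τ_5=2, arrival time A_5=20
N_t over t=0..5: 0:0 1:0 2:0 3:0 4:0 5:1


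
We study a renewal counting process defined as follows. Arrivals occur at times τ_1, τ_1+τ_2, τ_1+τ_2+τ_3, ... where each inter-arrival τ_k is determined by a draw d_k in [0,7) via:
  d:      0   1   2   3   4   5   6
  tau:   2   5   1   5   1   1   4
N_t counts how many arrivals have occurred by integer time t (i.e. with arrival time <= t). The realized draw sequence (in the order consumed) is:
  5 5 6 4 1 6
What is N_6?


3

draw d_1=5: τ_1=1, arrival time A_1=1
draw d_2=5: τ_2=1, arrival time A_2=2
draw d_3=6: τ_3=4, arrival time A_3=6
draw d_4=4: τ_4=1, arrival time A_4=7
draw d_5=1: τ_5=5, arrival time A_5=12
draw d_6=6: τ_6=4, arrival time A_6=16
N_t over t=0..6: 0:0 1:1 2:2 3:2 4:2 5:2 6:3


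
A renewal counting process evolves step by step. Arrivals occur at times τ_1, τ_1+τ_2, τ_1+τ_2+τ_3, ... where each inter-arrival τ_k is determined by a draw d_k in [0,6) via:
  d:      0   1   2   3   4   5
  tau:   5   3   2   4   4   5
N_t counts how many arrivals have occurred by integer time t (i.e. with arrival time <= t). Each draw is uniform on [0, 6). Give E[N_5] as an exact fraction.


13/12

Inter-arrival values over d=0..5: [5, 3, 2, 4, 4, 5]
Each d has probability 1/6, so the pmf of τ is: f(2) = 1/6, f(3) = 1/6, f(4) = 1/3, f(5) = 1/3
Renewal equation for m(n) = E[N_n]: condition on τ_1 = k (if k <= n, one arrival plus a fresh copy on the remaining n−k steps): m(n) = F(n) + Σ_{k<=n} f(k)·m(n−k), where F(n) = P(τ <= n) and m(0) = 0
m(1) = F(1) = 0
m(2) = F(2) = 1/6
m(3) = F(3) = 1/3
m(4) = F(4) + f(2)·m(2) = 2/3 + 1/6·1/6 = 25/36
m(5) = F(5) + f(2)·m(3) + f(3)·m(2) = 1 + 1/6·1/3 + 1/6·1/6 = 13/12
E[N_5] = m(5) = 13/12


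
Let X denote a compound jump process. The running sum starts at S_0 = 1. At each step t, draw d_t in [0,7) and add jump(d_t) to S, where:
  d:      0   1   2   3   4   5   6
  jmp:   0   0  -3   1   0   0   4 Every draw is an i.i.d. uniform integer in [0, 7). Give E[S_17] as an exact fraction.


Outcome values over d=0..6: [0, 0, -3, 1, 0, 0, 4]
Σy = 2, Σy² = 26, M = 7
μ = 2/7 = 2/7,  σ² = 26/7 − (2/7)² = 178/49
E[S_17] = 1 + 17·(2/7) = 41/7

41/7


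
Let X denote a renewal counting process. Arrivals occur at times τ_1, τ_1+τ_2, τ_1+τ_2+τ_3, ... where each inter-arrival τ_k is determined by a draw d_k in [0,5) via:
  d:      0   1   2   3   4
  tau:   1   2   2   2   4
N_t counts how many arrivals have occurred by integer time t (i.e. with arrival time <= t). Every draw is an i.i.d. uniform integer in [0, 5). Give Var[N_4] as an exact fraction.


Inter-arrival values over d=0..4: [1, 2, 2, 2, 4]
Each d has probability 1/5, so the pmf of τ is: f(1) = 1/5, f(2) = 3/5, f(4) = 1/5
Let p_n(j) = P(N_n = j), with p_0 = [1]. Condition on τ_1: p_n(0) = P(τ > n), and for j >= 1, p_n(j) = Σ_{k<=n} f(k)·p_{n−k}(j−1)
p_1 = [4/5, 1/5]  (j = 0..1)
p_2 = [1/5, 19/25, 1/25]  (j = 0..2)
p_3 = [1/5, 13/25, 34/125, 1/125]  (j = 0..3)
p_4 = [0, 9/25, 14/25, 49/625, 1/625]  (j = 0..4)
E[N_4] = Σ j·p_4(j) = 1076/625;  E[N_4²] = Σ j²·p_4(j) = 2082/625
Var[N_4] = 2082/625 − (1076/625)² = 143474/390625

143474/390625


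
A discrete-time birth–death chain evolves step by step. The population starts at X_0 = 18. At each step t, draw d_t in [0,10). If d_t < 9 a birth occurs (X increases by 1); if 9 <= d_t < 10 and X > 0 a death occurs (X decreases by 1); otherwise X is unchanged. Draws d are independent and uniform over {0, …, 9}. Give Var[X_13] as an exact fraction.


117/25

X can drop by at most 1 per step and X_0 = 18 > T = 13, so X_t >= 18 − t >= 5 > 0 for every t <= 13: the floor at 0 (the 'and X > 0' condition) never binds. Hence X_13 = X_0 + Σ_{t<13} Y_t with i.i.d. increments Y_t = y(d_t) ∈ {+1, −1, 0}.
Outcome values over d=0..9: [1, 1, 1, 1, 1, 1, 1, 1, 1, -1]
Σy = 8, Σy² = 10, M = 10
μ = 8/10 = 4/5,  σ² = 10/10 − (4/5)² = 9/25
Independent increments: Var[X_13] = 13·σ² = 13·(9/25) = 117/25


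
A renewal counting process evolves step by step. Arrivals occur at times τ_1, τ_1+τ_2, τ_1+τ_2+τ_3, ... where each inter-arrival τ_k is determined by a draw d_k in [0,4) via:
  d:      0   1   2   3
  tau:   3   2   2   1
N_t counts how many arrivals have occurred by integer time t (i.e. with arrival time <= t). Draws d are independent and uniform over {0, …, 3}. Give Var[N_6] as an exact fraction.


Inter-arrival values over d=0..3: [3, 2, 2, 1]
Each d has probability 1/4, so the pmf of τ is: f(1) = 1/4, f(2) = 1/2, f(3) = 1/4
Let p_n(j) = P(N_n = j), with p_0 = [1]. Condition on τ_1: p_n(0) = P(τ > n), and for j >= 1, p_n(j) = Σ_{k<=n} f(k)·p_{n−k}(j−1)
p_1 = [3/4, 1/4]  (j = 0..1)
p_2 = [1/4, 11/16, 1/16]  (j = 0..2)
p_3 = [0, 11/16, 19/64, 1/64]  (j = 0..3)
p_4 = [0, 5/16, 37/64, 27/256, 1/256]  (j = 0..4)
p_5 = [0, 1/16, 19/32, 79/256, 35/1024, 1/1024]  (j = 0..5)
p_6 = [0, 0, 11/32, 131/256, 137/1024, 43/4096, 1/4096]  (j = 0..6)
E[N_6] = Σ j·p_6(j) = 11517/4096;  E[N_6²] = Σ j²·p_6(j) = 34375/4096
Var[N_6] = 34375/4096 − (11517/4096)² = 8158711/16777216

8158711/16777216


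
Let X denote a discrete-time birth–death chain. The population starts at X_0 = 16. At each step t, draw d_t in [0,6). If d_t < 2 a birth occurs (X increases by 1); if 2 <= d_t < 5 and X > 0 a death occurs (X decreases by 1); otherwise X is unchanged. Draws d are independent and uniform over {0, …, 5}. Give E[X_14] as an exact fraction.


X can drop by at most 1 per step and X_0 = 16 > T = 14, so X_t >= 16 − t >= 2 > 0 for every t <= 14: the floor at 0 (the 'and X > 0' condition) never binds. Hence X_14 = X_0 + Σ_{t<14} Y_t with i.i.d. increments Y_t = y(d_t) ∈ {+1, −1, 0}.
Outcome values over d=0..5: [1, 1, -1, -1, -1, 0]
Σy = -1, Σy² = 5, M = 6
μ = -1/6 = -1/6,  σ² = 5/6 − (-1/6)² = 29/36
E[X_14] = 16 + 14·(-1/6) = 41/3

41/3


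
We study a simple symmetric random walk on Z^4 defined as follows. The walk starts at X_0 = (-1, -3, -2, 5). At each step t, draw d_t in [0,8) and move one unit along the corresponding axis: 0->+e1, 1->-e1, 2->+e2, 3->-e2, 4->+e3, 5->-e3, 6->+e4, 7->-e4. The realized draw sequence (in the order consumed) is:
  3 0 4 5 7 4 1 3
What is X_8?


(-1, -5, -1, 4)

t=0: X=(-1, -3, -2, 5), d=3 → -e2, X_1=(-1, -4, -2, 5)
t=1: X=(-1, -4, -2, 5), d=0 → +e1, X_2=(0, -4, -2, 5)
t=2: X=(0, -4, -2, 5), d=4 → +e3, X_3=(0, -4, -1, 5)
t=3: X=(0, -4, -1, 5), d=5 → -e3, X_4=(0, -4, -2, 5)
t=4: X=(0, -4, -2, 5), d=7 → -e4, X_5=(0, -4, -2, 4)
t=5: X=(0, -4, -2, 4), d=4 → +e3, X_6=(0, -4, -1, 4)
t=6: X=(0, -4, -1, 4), d=1 → -e1, X_7=(-1, -4, -1, 4)
t=7: X=(-1, -4, -1, 4), d=3 → -e2, X_8=(-1, -5, -1, 4)


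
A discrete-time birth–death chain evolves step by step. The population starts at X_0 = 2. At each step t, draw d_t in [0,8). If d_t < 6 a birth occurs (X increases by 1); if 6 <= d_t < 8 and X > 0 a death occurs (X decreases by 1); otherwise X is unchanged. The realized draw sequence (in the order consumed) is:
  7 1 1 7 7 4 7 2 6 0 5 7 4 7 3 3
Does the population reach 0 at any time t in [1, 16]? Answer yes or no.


no

t=0: X=2, d=7 → death, X_1=1
t=1: X=1, d=1 → birth, X_2=2
t=2: X=2, d=1 → birth, X_3=3
t=3: X=3, d=7 → death, X_4=2
t=4: X=2, d=7 → death, X_5=1
t=5: X=1, d=4 → birth, X_6=2
t=6: X=2, d=7 → death, X_7=1
t=7: X=1, d=2 → birth, X_8=2
t=8: X=2, d=6 → death, X_9=1
t=9: X=1, d=0 → birth, X_10=2
t=10: X=2, d=5 → birth, X_11=3
t=11: X=3, d=7 → death, X_12=2
t=12: X=2, d=4 → birth, X_13=3
t=13: X=3, d=7 → death, X_14=2
t=14: X=2, d=3 → birth, X_15=3
t=15: X=3, d=3 → birth, X_16=4


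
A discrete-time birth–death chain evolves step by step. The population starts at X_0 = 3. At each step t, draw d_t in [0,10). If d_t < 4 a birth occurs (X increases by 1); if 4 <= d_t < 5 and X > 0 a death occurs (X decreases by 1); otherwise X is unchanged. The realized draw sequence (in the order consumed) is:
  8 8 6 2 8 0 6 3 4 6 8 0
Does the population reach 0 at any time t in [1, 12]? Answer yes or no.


no

t=0: X=3, d=8 → hold, X_1=3
t=1: X=3, d=8 → hold, X_2=3
t=2: X=3, d=6 → hold, X_3=3
t=3: X=3, d=2 → birth, X_4=4
t=4: X=4, d=8 → hold, X_5=4
t=5: X=4, d=0 → birth, X_6=5
t=6: X=5, d=6 → hold, X_7=5
t=7: X=5, d=3 → birth, X_8=6
t=8: X=6, d=4 → death, X_9=5
t=9: X=5, d=6 → hold, X_10=5
t=10: X=5, d=8 → hold, X_11=5
t=11: X=5, d=0 → birth, X_12=6


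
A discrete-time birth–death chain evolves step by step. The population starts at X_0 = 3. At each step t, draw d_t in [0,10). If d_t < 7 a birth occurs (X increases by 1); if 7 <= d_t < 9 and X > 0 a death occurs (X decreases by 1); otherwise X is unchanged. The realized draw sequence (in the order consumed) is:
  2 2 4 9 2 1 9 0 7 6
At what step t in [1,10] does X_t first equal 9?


8

t=0: X=3, d=2 → birth, X_1=4
t=1: X=4, d=2 → birth, X_2=5
t=2: X=5, d=4 → birth, X_3=6
t=3: X=6, d=9 → hold, X_4=6
t=4: X=6, d=2 → birth, X_5=7
t=5: X=7, d=1 → birth, X_6=8
t=6: X=8, d=9 → hold, X_7=8
t=7: X=8, d=0 → birth, X_8=9
t=8: X=9, d=7 → death, X_9=8
t=9: X=8, d=6 → birth, X_10=9


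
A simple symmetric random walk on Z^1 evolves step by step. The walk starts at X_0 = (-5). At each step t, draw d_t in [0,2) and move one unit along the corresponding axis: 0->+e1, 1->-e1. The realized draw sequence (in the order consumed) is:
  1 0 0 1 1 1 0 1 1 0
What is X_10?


(-7)

t=0: X=(-5), d=1 → -e1, X_1=(-6)
t=1: X=(-6), d=0 → +e1, X_2=(-5)
t=2: X=(-5), d=0 → +e1, X_3=(-4)
t=3: X=(-4), d=1 → -e1, X_4=(-5)
t=4: X=(-5), d=1 → -e1, X_5=(-6)
t=5: X=(-6), d=1 → -e1, X_6=(-7)
t=6: X=(-7), d=0 → +e1, X_7=(-6)
t=7: X=(-6), d=1 → -e1, X_8=(-7)
t=8: X=(-7), d=1 → -e1, X_9=(-8)
t=9: X=(-8), d=0 → +e1, X_10=(-7)


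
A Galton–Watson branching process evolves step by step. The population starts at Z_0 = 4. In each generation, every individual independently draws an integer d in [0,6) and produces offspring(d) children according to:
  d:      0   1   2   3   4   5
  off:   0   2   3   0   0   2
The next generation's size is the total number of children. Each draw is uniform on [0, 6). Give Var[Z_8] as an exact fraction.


178309252054115/705277476864

Outcome values over d=0..5: [0, 2, 3, 0, 0, 2]
Σy = 7, Σy² = 17, M = 6
μ = 7/6 = 7/6,  σ² = 17/6 − (7/6)² = 53/36
V_0 = 0, E_0 = 4
V_1 = 53/36·E_0 + (7/6)²·V_0 = 53/9;  E_1 = 14/3
V_2 = 53/36·E_1 + (7/6)²·V_1 = 4823/324;  E_2 = 49/9
V_3 = 53/36·E_2 + (7/6)²·V_2 = 329819/11664;  E_3 = 343/54
V_4 = 53/36·E_3 + (7/6)²·V_3 = 20087795/419904;  E_4 = 2401/324
V_5 = 53/36·E_4 + (7/6)²·V_4 = 1149221843/15116544;  E_5 = 16807/1944
V_6 = 53/36·E_5 + (7/6)²·V_5 = 63238505603/544195584;  E_6 = 117649/11664
V_7 = 53/36·E_6 + (7/6)²·V_6 = 3389605456979/19591041024;  E_7 = 823543/69984
V_8 = 53/36·E_7 + (7/6)²·V_7 = 178309252054115/705277476864;  E_8 = 5764801/419904
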